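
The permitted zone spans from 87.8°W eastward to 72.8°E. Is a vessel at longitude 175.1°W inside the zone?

No

Band width going east from -87.8° to +72.8°: ((72.8 − -87.8) mod 360) = 160.6°.
Offset of -175.1° east of the west edge: ((-175.1 − -87.8) mod 360) = 272.7°.
272.7° > 160.6° ⇒ outside.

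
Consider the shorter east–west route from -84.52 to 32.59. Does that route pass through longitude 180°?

Signed shortest Δλ = ((32.59 − -84.52 + 180) mod 360) − 180 = 117.11°.
Going east by 117.11° from -84.52° reaches +32.59° without touching 180°.

No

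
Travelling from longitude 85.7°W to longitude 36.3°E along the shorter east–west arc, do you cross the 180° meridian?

Signed shortest Δλ = ((36.3 − -85.7 + 180) mod 360) − 180 = 122.0°.
Going east by 122.0° from -85.7° reaches +36.3° without touching 180°.

No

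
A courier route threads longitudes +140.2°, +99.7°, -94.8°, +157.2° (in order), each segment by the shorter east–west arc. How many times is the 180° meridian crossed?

Leg 1: +140.2° → +99.7°, shortest Δλ = -40.5° (west) — does not cross 180°.
Leg 2: +99.7° → -94.8°, shortest Δλ = 165.5° (east) — crosses 180°.
Leg 3: -94.8° → +157.2°, shortest Δλ = -108.0° (west) — crosses 180°.
Total crossings: 2.

2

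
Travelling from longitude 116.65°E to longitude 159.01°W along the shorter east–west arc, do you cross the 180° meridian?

Yes

Naïve |-159.01 − 116.65| = 275.66° > 180°, so the shorter arc goes the other way round — across 180°.
Signed shortest Δλ = ((-159.01 − 116.65 + 180) mod 360) − 180 = 84.34°.
Going east by 84.34° from +116.65° passes through 180° before reaching -159.01°.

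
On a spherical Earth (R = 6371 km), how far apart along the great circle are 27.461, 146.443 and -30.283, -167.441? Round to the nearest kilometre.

Δλ = -167.441 − 146.443 = -313.884°; wrapped into (−180°, 180°]: 46.116°.
Δφ = -30.283 − 27.461 = -57.744°.
a = sin²(Δφ/2) + cos φ₁ · cos φ₂ · sin²(Δλ/2) = 0.350690.
c = 2·atan2(√a, √(1−a)) = 1.26755 rad → d = 6371·c ≈ 8075.56 km.

8076 km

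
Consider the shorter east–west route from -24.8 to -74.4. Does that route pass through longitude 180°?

No

Signed shortest Δλ = ((-74.4 − -24.8 + 180) mod 360) − 180 = -49.6°.
Going west by 49.6° from -24.8° reaches -74.4° without touching 180°.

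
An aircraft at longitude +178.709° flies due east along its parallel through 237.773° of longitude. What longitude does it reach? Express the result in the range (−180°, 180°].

Start at +178.709°; shift +237.773° → +416.482°.
+416.482° lies outside (−180°, 180°]; subtract 360° → +56.482°.

+56.482°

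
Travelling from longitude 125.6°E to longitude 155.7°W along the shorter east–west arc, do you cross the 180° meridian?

Yes

Naïve |-155.7 − 125.6| = 281.3° > 180°, so the shorter arc goes the other way round — across 180°.
Signed shortest Δλ = ((-155.7 − 125.6 + 180) mod 360) − 180 = 78.7°.
Going east by 78.7° from +125.6° passes through 180° before reaching -155.7°.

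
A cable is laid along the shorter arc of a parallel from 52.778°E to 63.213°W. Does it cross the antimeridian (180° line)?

No

Signed shortest Δλ = ((-63.213 − 52.778 + 180) mod 360) − 180 = -115.991°.
Going west by 115.991° from +52.778° reaches -63.213° without touching 180°.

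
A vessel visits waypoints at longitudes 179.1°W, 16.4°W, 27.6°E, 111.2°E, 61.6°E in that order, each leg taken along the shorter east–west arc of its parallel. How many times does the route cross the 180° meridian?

Leg 1: -179.1° → -16.4°, shortest Δλ = 162.7° (east) — does not cross 180°.
Leg 2: -16.4° → +27.6°, shortest Δλ = 44.0° (east) — does not cross 180°.
Leg 3: +27.6° → +111.2°, shortest Δλ = 83.6° (east) — does not cross 180°.
Leg 4: +111.2° → +61.6°, shortest Δλ = -49.6° (west) — does not cross 180°.
Total crossings: 0.

0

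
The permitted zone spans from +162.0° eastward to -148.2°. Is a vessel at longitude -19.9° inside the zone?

Band width going east from +162.0° to -148.2°: ((-148.2 − 162.0) mod 360) = 49.8°.
Offset of -19.9° east of the west edge: ((-19.9 − 162.0) mod 360) = 178.1°.
178.1° > 49.8° ⇒ outside.

No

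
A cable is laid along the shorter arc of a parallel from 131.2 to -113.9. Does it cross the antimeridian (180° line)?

Naïve |-113.9 − 131.2| = 245.1° > 180°, so the shorter arc goes the other way round — across 180°.
Signed shortest Δλ = ((-113.9 − 131.2 + 180) mod 360) − 180 = 114.9°.
Going east by 114.9° from +131.2° passes through 180° before reaching -113.9°.

Yes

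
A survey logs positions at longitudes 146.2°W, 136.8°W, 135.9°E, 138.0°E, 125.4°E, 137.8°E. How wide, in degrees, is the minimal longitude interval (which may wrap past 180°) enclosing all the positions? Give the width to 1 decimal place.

97.8°

Sort the longitudes: -146.2°, -136.8°, +125.4°, +135.9°, +137.8°, +138.0°.
Eastward gaps between consecutive values (wrapping around): 9.4°, 262.2°, 10.5°, 1.9°, 0.2°, 75.8°.
Largest gap = 262.2° ⇒ minimal covering band is its complement: 360° − 262.2° = 97.8°.
Band runs from +125.4° eastward to -136.8°, crossing the antimeridian.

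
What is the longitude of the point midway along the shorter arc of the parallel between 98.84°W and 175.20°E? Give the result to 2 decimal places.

Signed shortest Δλ from -98.84° to +175.20° is -85.96°.
Midpoint longitude = -98.84° + (-85.96°)/2 = -98.84° − 42.98° = -141.82°.
(The naïve average (-98.84 + +175.20)/2 = 38.18° is on the wrong side of the globe.)

141.82°W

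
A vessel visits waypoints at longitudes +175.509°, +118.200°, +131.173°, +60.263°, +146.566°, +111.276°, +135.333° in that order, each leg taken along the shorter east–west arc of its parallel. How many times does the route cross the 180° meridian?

Leg 1: +175.509° → +118.200°, shortest Δλ = -57.309° (west) — does not cross 180°.
Leg 2: +118.200° → +131.173°, shortest Δλ = 12.973° (east) — does not cross 180°.
Leg 3: +131.173° → +60.263°, shortest Δλ = -70.91° (west) — does not cross 180°.
Leg 4: +60.263° → +146.566°, shortest Δλ = 86.303° (east) — does not cross 180°.
Leg 5: +146.566° → +111.276°, shortest Δλ = -35.29° (west) — does not cross 180°.
Leg 6: +111.276° → +135.333°, shortest Δλ = 24.057° (east) — does not cross 180°.
Total crossings: 0.

0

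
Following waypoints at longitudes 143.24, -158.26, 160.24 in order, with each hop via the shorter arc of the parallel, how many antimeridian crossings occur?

2

Leg 1: +143.24° → -158.26°, shortest Δλ = 58.5° (east) — crosses 180°.
Leg 2: -158.26° → +160.24°, shortest Δλ = -41.5° (west) — crosses 180°.
Total crossings: 2.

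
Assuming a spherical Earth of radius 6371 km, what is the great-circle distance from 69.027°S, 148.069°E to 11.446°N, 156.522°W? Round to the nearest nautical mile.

5356 nmi

Δλ = -156.522 − 148.069 = -304.591°; wrapped into (−180°, 180°]: 55.409°.
Δφ = 11.446 − -69.027 = 80.473°.
a = sin²(Δφ/2) + cos φ₁ · cos φ₂ · sin²(Δλ/2) = 0.493069.
c = 2·atan2(√a, √(1−a)) = 1.55693 rad → d = 6371·c ≈ 9919.22 km ≈ 5355.95 nmi.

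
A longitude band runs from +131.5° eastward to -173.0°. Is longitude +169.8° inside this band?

Yes

Band width going east from +131.5° to -173.0°: ((-173.0 − 131.5) mod 360) = 55.5°.
Offset of +169.8° east of the west edge: ((169.8 − 131.5) mod 360) = 38.3°.
38.3° ≤ 55.5° ⇒ inside.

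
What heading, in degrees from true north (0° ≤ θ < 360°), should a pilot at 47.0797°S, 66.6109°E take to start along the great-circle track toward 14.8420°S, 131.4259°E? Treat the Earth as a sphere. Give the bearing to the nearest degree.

82°

Δλ = 131.4259 − 66.6109 = 64.8150°.
θ = atan2( sin Δλ · cos φ₂ , cos φ₁ · sin φ₂ − sin φ₁ · cos φ₂ · cos Δλ )
  = atan2(0.87475, 0.12679) = 81.753° → normalised to [0°, 360°): 81.753°.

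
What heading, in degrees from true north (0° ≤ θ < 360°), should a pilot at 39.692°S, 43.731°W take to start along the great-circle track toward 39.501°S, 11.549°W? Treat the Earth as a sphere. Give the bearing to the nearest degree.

Δλ = -11.549 − -43.731 = 32.182°.
θ = atan2( sin Δλ · cos φ₂ , cos φ₁ · sin φ₂ − sin φ₁ · cos φ₂ · cos Δλ )
  = atan2(0.41097, -0.07238) = 99.988° → normalised to [0°, 360°): 99.988°.

100°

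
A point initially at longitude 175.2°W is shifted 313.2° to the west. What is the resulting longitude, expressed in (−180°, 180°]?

128.4°W

Start at -175.2°; shift −313.2° → -488.4°.
-488.4° lies outside (−180°, 180°]; add 360° → -128.4°.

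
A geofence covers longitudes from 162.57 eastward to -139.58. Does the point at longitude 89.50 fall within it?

No

Band width going east from +162.57° to -139.58°: ((-139.58 − 162.57) mod 360) = 57.85°.
Offset of +89.50° east of the west edge: ((89.50 − 162.57) mod 360) = 286.93°.
286.93° > 57.85° ⇒ outside.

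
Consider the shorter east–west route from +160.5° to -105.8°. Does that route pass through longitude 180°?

Yes

Naïve |-105.8 − 160.5| = 266.3° > 180°, so the shorter arc goes the other way round — across 180°.
Signed shortest Δλ = ((-105.8 − 160.5 + 180) mod 360) − 180 = 93.7°.
Going east by 93.7° from +160.5° passes through 180° before reaching -105.8°.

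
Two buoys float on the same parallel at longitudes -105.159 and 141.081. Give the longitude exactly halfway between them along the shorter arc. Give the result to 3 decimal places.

Signed shortest Δλ from -105.159° to +141.081° is -113.760°.
Midpoint longitude = -105.159° + (-113.760°)/2 = -105.159° − 56.880° = -162.039°.
(The naïve average (-105.159 + +141.081)/2 = 17.961° is on the wrong side of the globe.)

-162.039°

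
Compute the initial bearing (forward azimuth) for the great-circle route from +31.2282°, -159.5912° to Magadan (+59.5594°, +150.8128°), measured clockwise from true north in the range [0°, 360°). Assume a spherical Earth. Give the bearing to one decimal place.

325.8°

Δλ = 150.8128 − -159.5912 = 310.4040°; wrapped into (−180°, 180°]: -49.5960°.
θ = atan2( sin Δλ · cos φ₂ , cos φ₁ · sin φ₂ − sin φ₁ · cos φ₂ · cos Δλ )
  = atan2(-0.38581, 0.56698) = -34.234° → normalised to [0°, 360°): 325.766°.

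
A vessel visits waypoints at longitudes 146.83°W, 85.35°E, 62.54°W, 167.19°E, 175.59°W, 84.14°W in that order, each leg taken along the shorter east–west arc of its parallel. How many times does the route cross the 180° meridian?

3

Leg 1: -146.83° → +85.35°, shortest Δλ = -127.82° (west) — crosses 180°.
Leg 2: +85.35° → -62.54°, shortest Δλ = -147.89° (west) — does not cross 180°.
Leg 3: -62.54° → +167.19°, shortest Δλ = -130.27° (west) — crosses 180°.
Leg 4: +167.19° → -175.59°, shortest Δλ = 17.22° (east) — crosses 180°.
Leg 5: -175.59° → -84.14°, shortest Δλ = 91.45° (east) — does not cross 180°.
Total crossings: 3.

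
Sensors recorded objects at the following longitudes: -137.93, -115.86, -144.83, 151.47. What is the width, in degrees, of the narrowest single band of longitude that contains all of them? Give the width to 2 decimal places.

92.67°

Sort the longitudes: -144.83°, -137.93°, -115.86°, +151.47°.
Eastward gaps between consecutive values (wrapping around): 6.90°, 22.07°, 267.33°, 63.70°.
Largest gap = 267.33° ⇒ minimal covering band is its complement: 360° − 267.33° = 92.67°.
Band runs from +151.47° eastward to -115.86°, crossing the antimeridian.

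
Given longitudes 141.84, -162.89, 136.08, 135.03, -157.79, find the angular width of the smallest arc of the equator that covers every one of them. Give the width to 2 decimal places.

Sort the longitudes: -162.89°, -157.79°, +135.03°, +136.08°, +141.84°.
Eastward gaps between consecutive values (wrapping around): 5.10°, 292.82°, 1.05°, 5.76°, 55.27°.
Largest gap = 292.82° ⇒ minimal covering band is its complement: 360° − 292.82° = 67.18°.
Band runs from +135.03° eastward to -157.79°, crossing the antimeridian.

67.18°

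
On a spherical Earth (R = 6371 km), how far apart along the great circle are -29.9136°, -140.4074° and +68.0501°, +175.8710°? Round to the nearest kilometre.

Δλ = 175.8710 − -140.4074 = 316.2784°; wrapped into (−180°, 180°]: -43.7216°.
Δφ = 68.0501 − -29.9136 = 97.9637°.
a = sin²(Δφ/2) + cos φ₁ · cos φ₂ · sin²(Δλ/2) = 0.614194.
c = 2·atan2(√a, √(1−a)) = 1.80122 rad → d = 6371·c ≈ 11475.56 km.

11476 km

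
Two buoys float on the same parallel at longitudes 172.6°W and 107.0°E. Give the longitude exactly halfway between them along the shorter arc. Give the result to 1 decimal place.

Signed shortest Δλ from -172.6° to +107.0° is -80.4°.
Midpoint longitude = -172.6° + (-80.4°)/2 = -172.6° − 40.2° = -212.8°.
Normalise into (−180°, 180°]: +147.2°.
(The naïve average (-172.6 + +107.0)/2 = -32.8° is on the wrong side of the globe.)

147.2°E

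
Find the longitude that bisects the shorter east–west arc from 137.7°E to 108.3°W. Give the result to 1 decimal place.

Signed shortest Δλ from +137.7° to -108.3° is +114.0°.
Midpoint longitude = +137.7° + (+114.0°)/2 = +137.7° + 57.0° = +194.7°.
Normalise into (−180°, 180°]: -165.3°.
(The naïve average (+137.7 + -108.3)/2 = 14.7° is on the wrong side of the globe.)

165.3°W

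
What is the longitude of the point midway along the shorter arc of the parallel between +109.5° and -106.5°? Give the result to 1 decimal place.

Signed shortest Δλ from +109.5° to -106.5° is +144.0°.
Midpoint longitude = +109.5° + (+144.0°)/2 = +109.5° + 72.0° = +181.5°.
Normalise into (−180°, 180°]: -178.5°.
(The naïve average (+109.5 + -106.5)/2 = 1.5° is on the wrong side of the globe.)

-178.5°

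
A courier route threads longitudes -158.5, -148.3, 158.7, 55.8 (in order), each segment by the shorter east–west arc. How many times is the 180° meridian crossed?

Leg 1: -158.5° → -148.3°, shortest Δλ = 10.2° (east) — does not cross 180°.
Leg 2: -148.3° → +158.7°, shortest Δλ = -53.0° (west) — crosses 180°.
Leg 3: +158.7° → +55.8°, shortest Δλ = -102.9° (west) — does not cross 180°.
Total crossings: 1.

1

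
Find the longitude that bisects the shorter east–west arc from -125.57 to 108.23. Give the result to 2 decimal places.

+171.33°

Signed shortest Δλ from -125.57° to +108.23° is -126.20°.
Midpoint longitude = -125.57° + (-126.20°)/2 = -125.57° − 63.10° = -188.67°.
Normalise into (−180°, 180°]: +171.33°.
(The naïve average (-125.57 + +108.23)/2 = -8.67° is on the wrong side of the globe.)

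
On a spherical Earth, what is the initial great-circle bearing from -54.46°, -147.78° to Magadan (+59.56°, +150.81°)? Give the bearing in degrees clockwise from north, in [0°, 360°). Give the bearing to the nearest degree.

Δλ = 150.81 − -147.78 = 298.59°; wrapped into (−180°, 180°]: -61.41°.
θ = atan2( sin Δλ · cos φ₂ , cos φ₁ · sin φ₂ − sin φ₁ · cos φ₂ · cos Δλ )
  = atan2(-0.44486, 0.69843) = -32.495° → normalised to [0°, 360°): 327.505°.

328°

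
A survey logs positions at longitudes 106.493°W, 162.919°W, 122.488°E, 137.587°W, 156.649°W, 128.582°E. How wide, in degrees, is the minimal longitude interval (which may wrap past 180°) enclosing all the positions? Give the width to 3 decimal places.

131.019°

Sort the longitudes: -162.919°, -156.649°, -137.587°, -106.493°, +122.488°, +128.582°.
Eastward gaps between consecutive values (wrapping around): 6.270°, 19.062°, 31.094°, 228.981°, 6.094°, 68.499°.
Largest gap = 228.981° ⇒ minimal covering band is its complement: 360° − 228.981° = 131.019°.
Band runs from +122.488° eastward to -106.493°, crossing the antimeridian.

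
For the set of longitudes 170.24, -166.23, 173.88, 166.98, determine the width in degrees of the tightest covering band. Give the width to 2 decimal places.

26.79°

Sort the longitudes: -166.23°, +166.98°, +170.24°, +173.88°.
Eastward gaps between consecutive values (wrapping around): 333.21°, 3.26°, 3.64°, 19.89°.
Largest gap = 333.21° ⇒ minimal covering band is its complement: 360° − 333.21° = 26.79°.
Band runs from +166.98° eastward to -166.23°, crossing the antimeridian.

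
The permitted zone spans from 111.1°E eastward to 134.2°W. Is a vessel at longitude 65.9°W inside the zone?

Band width going east from +111.1° to -134.2°: ((-134.2 − 111.1) mod 360) = 114.7°.
Offset of -65.9° east of the west edge: ((-65.9 − 111.1) mod 360) = 183.0°.
183.0° > 114.7° ⇒ outside.

No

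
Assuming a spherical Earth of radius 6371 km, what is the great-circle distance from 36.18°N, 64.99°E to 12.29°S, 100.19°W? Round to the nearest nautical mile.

Δλ = -100.19 − 64.99 = -165.18°.
Δφ = -12.29 − 36.18 = -48.47°.
a = sin²(Δφ/2) + cos φ₁ · cos φ₂ · sin²(Δλ/2) = 0.944044.
c = 2·atan2(√a, √(1−a)) = 2.66397 rad → d = 6371·c ≈ 16972.14 km ≈ 9164.22 nmi.

9164 nmi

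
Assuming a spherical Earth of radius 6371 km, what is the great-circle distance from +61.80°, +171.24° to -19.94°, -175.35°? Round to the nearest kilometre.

9167 km

Δλ = -175.35 − 171.24 = -346.59°; wrapped into (−180°, 180°]: 13.41°.
Δφ = -19.94 − 61.80 = -81.74°.
a = sin²(Δφ/2) + cos φ₁ · cos φ₂ · sin²(Δλ/2) = 0.434223.
c = 2·atan2(√a, √(1−a)) = 1.43886 rad → d = 6371·c ≈ 9166.98 km.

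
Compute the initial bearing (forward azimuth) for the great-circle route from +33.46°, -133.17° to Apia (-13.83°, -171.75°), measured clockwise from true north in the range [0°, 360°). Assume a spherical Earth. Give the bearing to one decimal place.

224.4°

Δλ = -171.75 − -133.17 = -38.58°.
θ = atan2( sin Δλ · cos φ₂ , cos φ₁ · sin φ₂ − sin φ₁ · cos φ₂ · cos Δλ )
  = atan2(-0.60553, -0.61795) = -135.581° → normalised to [0°, 360°): 224.419°.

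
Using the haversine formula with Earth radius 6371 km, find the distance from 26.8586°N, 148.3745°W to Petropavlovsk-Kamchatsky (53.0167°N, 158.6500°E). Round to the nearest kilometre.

Δλ = 158.6500 − -148.3745 = 307.0245°; wrapped into (−180°, 180°]: -52.9755°.
Δφ = 53.0167 − 26.8586 = 26.1581°.
a = sin²(Δφ/2) + cos φ₁ · cos φ₂ · sin²(Δλ/2) = 0.157968.
c = 2·atan2(√a, √(1−a)) = 0.81748 rad → d = 6371·c ≈ 5208.14 km.

5208 km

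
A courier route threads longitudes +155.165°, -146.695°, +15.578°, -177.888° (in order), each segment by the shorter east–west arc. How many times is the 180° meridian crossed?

2

Leg 1: +155.165° → -146.695°, shortest Δλ = 58.14° (east) — crosses 180°.
Leg 2: -146.695° → +15.578°, shortest Δλ = 162.273° (east) — does not cross 180°.
Leg 3: +15.578° → -177.888°, shortest Δλ = 166.534° (east) — crosses 180°.
Total crossings: 2.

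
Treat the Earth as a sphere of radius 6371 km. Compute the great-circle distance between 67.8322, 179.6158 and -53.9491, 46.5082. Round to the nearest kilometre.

Δλ = 46.5082 − 179.6158 = -133.1076°.
Δφ = -53.9491 − 67.8322 = -121.7813°.
a = sin²(Δφ/2) + cos φ₁ · cos φ₂ · sin²(Δλ/2) = 0.950239.
c = 2·atan2(√a, √(1−a)) = 2.69166 rad → d = 6371·c ≈ 17148.59 km.

17149 km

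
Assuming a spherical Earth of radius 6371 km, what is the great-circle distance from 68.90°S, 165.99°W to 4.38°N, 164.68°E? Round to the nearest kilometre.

8452 km

Δλ = 164.68 − -165.99 = 330.67°; wrapped into (−180°, 180°]: -29.33°.
Δφ = 4.38 − -68.90 = 73.28°.
a = sin²(Δφ/2) + cos φ₁ · cos φ₂ · sin²(Δλ/2) = 0.379159.
c = 2·atan2(√a, √(1−a)) = 1.32670 rad → d = 6371·c ≈ 8452.39 km.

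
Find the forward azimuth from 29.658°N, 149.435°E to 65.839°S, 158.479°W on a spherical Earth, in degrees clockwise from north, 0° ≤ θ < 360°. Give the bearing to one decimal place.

Δλ = -158.479 − 149.435 = -307.914°; wrapped into (−180°, 180°]: 52.086°.
θ = atan2( sin Δλ · cos φ₂ , cos φ₁ · sin φ₂ − sin φ₁ · cos φ₂ · cos Δλ )
  = atan2(0.32291, -0.91732) = 160.607° → normalised to [0°, 360°): 160.607°.

160.6°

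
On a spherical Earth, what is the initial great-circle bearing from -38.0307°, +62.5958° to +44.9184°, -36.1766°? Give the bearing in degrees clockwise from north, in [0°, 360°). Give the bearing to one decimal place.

Δλ = -36.1766 − 62.5958 = -98.7724°.
θ = atan2( sin Δλ · cos φ₂ , cos φ₁ · sin φ₂ − sin φ₁ · cos φ₂ · cos Δλ )
  = atan2(-0.69983, 0.48965) = -55.021° → normalised to [0°, 360°): 304.979°.

305.0°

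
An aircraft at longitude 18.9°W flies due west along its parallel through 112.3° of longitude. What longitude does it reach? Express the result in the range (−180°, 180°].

131.2°W

Start at -18.9°; shift −112.3° → -131.2°.
-131.2° already lies in (−180°, 180°].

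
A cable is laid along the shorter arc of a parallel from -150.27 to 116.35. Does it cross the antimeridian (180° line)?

Naïve |116.35 − -150.27| = 266.62° > 180°, so the shorter arc goes the other way round — across 180°.
Signed shortest Δλ = ((116.35 − -150.27 + 180) mod 360) − 180 = -93.38°.
Going west by 93.38° from -150.27° passes through 180° before reaching +116.35°.

Yes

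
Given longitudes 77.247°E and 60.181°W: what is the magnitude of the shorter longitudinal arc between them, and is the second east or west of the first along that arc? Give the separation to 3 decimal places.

137.428° west

Raw difference: -60.181 − 77.247 = -137.428°.
Normalise into (−180°, 180°]: -137.428° stays -137.428°.
Negative ⇒ the second point lies to the west; separation 137.428°.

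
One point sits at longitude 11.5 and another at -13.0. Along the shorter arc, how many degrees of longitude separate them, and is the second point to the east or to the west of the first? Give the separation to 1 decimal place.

Raw difference: -13.0 − 11.5 = -24.5°.
Normalise into (−180°, 180°]: -24.5° stays -24.5°.
Negative ⇒ the second point lies to the west; separation 24.5°.

24.5° west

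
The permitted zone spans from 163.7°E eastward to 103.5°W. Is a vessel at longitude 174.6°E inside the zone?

Band width going east from +163.7° to -103.5°: ((-103.5 − 163.7) mod 360) = 92.8°.
Offset of +174.6° east of the west edge: ((174.6 − 163.7) mod 360) = 10.9°.
10.9° ≤ 92.8° ⇒ inside.

Yes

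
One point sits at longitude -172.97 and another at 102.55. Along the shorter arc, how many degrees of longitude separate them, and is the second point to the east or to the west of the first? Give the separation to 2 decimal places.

84.48° west

Raw difference: 102.55 − -172.97 = 275.52°.
Normalise into (−180°, 180°]: 275.52° − 360° = -84.48°.
Negative ⇒ the second point lies to the west; separation 84.48°.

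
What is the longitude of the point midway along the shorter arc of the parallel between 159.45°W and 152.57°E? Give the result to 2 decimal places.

176.56°E

Signed shortest Δλ from -159.45° to +152.57° is -47.98°.
Midpoint longitude = -159.45° + (-47.98°)/2 = -159.45° − 23.99° = -183.44°.
Normalise into (−180°, 180°]: +176.56°.
(The naïve average (-159.45 + +152.57)/2 = -3.44° is on the wrong side of the globe.)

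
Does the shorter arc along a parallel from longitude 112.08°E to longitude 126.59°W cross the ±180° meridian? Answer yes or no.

Naïve |-126.59 − 112.08| = 238.67° > 180°, so the shorter arc goes the other way round — across 180°.
Signed shortest Δλ = ((-126.59 − 112.08 + 180) mod 360) − 180 = 121.33°.
Going east by 121.33° from +112.08° passes through 180° before reaching -126.59°.

Yes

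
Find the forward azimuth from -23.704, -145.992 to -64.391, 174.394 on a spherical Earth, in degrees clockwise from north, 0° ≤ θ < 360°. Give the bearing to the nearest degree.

202°

Δλ = 174.394 − -145.992 = 320.386°; wrapped into (−180°, 180°]: -39.614°.
θ = atan2( sin Δλ · cos φ₂ , cos φ₁ · sin φ₂ − sin φ₁ · cos φ₂ · cos Δλ )
  = atan2(-0.27559, -0.69183) = -158.280° → normalised to [0°, 360°): 201.720°.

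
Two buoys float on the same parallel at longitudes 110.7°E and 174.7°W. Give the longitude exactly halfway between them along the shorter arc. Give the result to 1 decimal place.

148.0°E

Signed shortest Δλ from +110.7° to -174.7° is +74.6°.
Midpoint longitude = +110.7° + (+74.6°)/2 = +110.7° + 37.3° = +148.0°.
(The naïve average (+110.7 + -174.7)/2 = -32.0° is on the wrong side of the globe.)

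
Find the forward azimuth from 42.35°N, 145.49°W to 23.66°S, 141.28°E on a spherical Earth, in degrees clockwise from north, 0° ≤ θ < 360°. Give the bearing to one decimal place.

Δλ = 141.28 − -145.49 = 286.77°; wrapped into (−180°, 180°]: -73.23°.
θ = atan2( sin Δλ · cos φ₂ , cos φ₁ · sin φ₂ − sin φ₁ · cos φ₂ · cos Δλ )
  = atan2(-0.87699, -0.47462) = -118.422° → normalised to [0°, 360°): 241.578°.

241.6°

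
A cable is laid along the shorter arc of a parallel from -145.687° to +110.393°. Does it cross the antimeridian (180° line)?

Yes

Naïve |110.393 − -145.687| = 256.08° > 180°, so the shorter arc goes the other way round — across 180°.
Signed shortest Δλ = ((110.393 − -145.687 + 180) mod 360) − 180 = -103.92°.
Going west by 103.92° from -145.687° passes through 180° before reaching +110.393°.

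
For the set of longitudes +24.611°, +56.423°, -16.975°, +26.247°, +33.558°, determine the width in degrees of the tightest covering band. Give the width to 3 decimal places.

73.398°

Sort the longitudes: -16.975°, +24.611°, +26.247°, +33.558°, +56.423°.
Eastward gaps between consecutive values (wrapping around): 41.586°, 1.636°, 7.311°, 22.865°, 286.602°.
Largest gap = 286.602° ⇒ minimal covering band is its complement: 360° − 286.602° = 73.398°.
Band runs from -16.975° eastward to +56.423°.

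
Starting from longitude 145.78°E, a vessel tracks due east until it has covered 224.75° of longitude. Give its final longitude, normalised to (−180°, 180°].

Start at +145.78°; shift +224.75° → +370.53°.
+370.53° lies outside (−180°, 180°]; subtract 360° → +10.53°.

10.53°E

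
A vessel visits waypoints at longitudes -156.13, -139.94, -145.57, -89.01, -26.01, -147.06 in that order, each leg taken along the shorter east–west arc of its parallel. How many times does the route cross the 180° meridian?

0

Leg 1: -156.13° → -139.94°, shortest Δλ = 16.19° (east) — does not cross 180°.
Leg 2: -139.94° → -145.57°, shortest Δλ = -5.63° (west) — does not cross 180°.
Leg 3: -145.57° → -89.01°, shortest Δλ = 56.56° (east) — does not cross 180°.
Leg 4: -89.01° → -26.01°, shortest Δλ = 63.0° (east) — does not cross 180°.
Leg 5: -26.01° → -147.06°, shortest Δλ = -121.05° (west) — does not cross 180°.
Total crossings: 0.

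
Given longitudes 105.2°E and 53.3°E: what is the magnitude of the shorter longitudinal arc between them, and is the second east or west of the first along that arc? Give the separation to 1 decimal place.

51.9° west

Raw difference: 53.3 − 105.2 = -51.9°.
Normalise into (−180°, 180°]: -51.9° stays -51.9°.
Negative ⇒ the second point lies to the west; separation 51.9°.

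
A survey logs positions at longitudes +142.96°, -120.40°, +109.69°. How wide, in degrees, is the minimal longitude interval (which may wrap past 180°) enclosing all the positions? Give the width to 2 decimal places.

Sort the longitudes: -120.40°, +109.69°, +142.96°.
Eastward gaps between consecutive values (wrapping around): 230.09°, 33.27°, 96.64°.
Largest gap = 230.09° ⇒ minimal covering band is its complement: 360° − 230.09° = 129.91°.
Band runs from +109.69° eastward to -120.40°, crossing the antimeridian.

129.91°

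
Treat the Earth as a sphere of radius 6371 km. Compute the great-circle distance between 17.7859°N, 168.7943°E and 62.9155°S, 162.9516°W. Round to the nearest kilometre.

Δλ = -162.9516 − 168.7943 = -331.7459°; wrapped into (−180°, 180°]: 28.2541°.
Δφ = -62.9155 − 17.7859 = -80.7014°.
a = sin²(Δφ/2) + cos φ₁ · cos φ₂ · sin²(Δλ/2) = 0.445037.
c = 2·atan2(√a, √(1−a)) = 1.46065 rad → d = 6371·c ≈ 9305.79 km.

9306 km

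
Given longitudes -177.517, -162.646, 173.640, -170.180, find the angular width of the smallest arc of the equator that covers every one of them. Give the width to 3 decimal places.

23.714°

Sort the longitudes: -177.517°, -170.180°, -162.646°, +173.640°.
Eastward gaps between consecutive values (wrapping around): 7.337°, 7.534°, 336.286°, 8.843°.
Largest gap = 336.286° ⇒ minimal covering band is its complement: 360° − 336.286° = 23.714°.
Band runs from +173.640° eastward to -162.646°, crossing the antimeridian.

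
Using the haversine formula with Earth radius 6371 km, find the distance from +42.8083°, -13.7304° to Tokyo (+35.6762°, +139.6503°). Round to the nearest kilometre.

Δλ = 139.6503 − -13.7304 = 153.3807°.
Δφ = 35.6762 − 42.8083 = -7.1321°.
a = sin²(Δφ/2) + cos φ₁ · cos φ₂ · sin²(Δλ/2) = 0.568232.
c = 2·atan2(√a, √(1−a)) = 1.70769 rad → d = 6371·c ≈ 10879.68 km.

10880 km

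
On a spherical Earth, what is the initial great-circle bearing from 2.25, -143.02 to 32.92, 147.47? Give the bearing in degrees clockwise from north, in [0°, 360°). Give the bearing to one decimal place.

Δλ = 147.47 − -143.02 = 290.49°; wrapped into (−180°, 180°]: -69.51°.
θ = atan2( sin Δλ · cos φ₂ , cos φ₁ · sin φ₂ − sin φ₁ · cos φ₂ · cos Δλ )
  = atan2(-0.78632, 0.53151) = -55.943° → normalised to [0°, 360°): 304.057°.

304.1°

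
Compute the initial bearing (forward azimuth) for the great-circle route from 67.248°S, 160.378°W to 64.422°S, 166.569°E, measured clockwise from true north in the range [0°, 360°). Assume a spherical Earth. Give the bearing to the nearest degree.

266°

Δλ = 166.569 − -160.378 = 326.947°; wrapped into (−180°, 180°]: -33.053°.
θ = atan2( sin Δλ · cos φ₂ , cos φ₁ · sin φ₂ − sin φ₁ · cos φ₂ · cos Δλ )
  = atan2(-0.23548, -0.01513) = -93.676° → normalised to [0°, 360°): 266.324°.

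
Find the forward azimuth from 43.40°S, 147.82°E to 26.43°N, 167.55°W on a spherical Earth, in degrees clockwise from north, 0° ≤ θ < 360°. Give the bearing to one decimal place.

Δλ = -167.55 − 147.82 = -315.37°; wrapped into (−180°, 180°]: 44.63°.
θ = atan2( sin Δλ · cos φ₂ , cos φ₁ · sin φ₂ − sin φ₁ · cos φ₂ · cos Δλ )
  = atan2(0.62910, 0.76127) = 39.570° → normalised to [0°, 360°): 39.570°.

39.6°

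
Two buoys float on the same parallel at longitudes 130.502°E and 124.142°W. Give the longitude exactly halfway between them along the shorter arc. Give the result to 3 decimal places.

Signed shortest Δλ from +130.502° to -124.142° is +105.356°.
Midpoint longitude = +130.502° + (+105.356°)/2 = +130.502° + 52.678° = +183.180°.
Normalise into (−180°, 180°]: -176.820°.
(The naïve average (+130.502 + -124.142)/2 = 3.18° is on the wrong side of the globe.)

176.820°W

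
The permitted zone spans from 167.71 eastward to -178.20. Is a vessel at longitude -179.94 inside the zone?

Band width going east from +167.71° to -178.20°: ((-178.20 − 167.71) mod 360) = 14.09°.
Offset of -179.94° east of the west edge: ((-179.94 − 167.71) mod 360) = 12.35°.
12.35° ≤ 14.09° ⇒ inside.

Yes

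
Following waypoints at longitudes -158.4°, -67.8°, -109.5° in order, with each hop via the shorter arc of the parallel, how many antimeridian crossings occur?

Leg 1: -158.4° → -67.8°, shortest Δλ = 90.6° (east) — does not cross 180°.
Leg 2: -67.8° → -109.5°, shortest Δλ = -41.7° (west) — does not cross 180°.
Total crossings: 0.

0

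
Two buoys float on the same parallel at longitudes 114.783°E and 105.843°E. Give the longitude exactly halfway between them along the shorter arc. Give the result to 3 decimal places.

Signed shortest Δλ from +114.783° to +105.843° is -8.940°.
Midpoint longitude = +114.783° + (-8.940°)/2 = +114.783° − 4.470° = +110.313°.

110.313°E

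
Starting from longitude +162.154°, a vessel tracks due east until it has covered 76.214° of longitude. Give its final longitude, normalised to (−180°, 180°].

-121.632°

Start at +162.154°; shift +76.214° → +238.368°.
+238.368° lies outside (−180°, 180°]; subtract 360° → -121.632°.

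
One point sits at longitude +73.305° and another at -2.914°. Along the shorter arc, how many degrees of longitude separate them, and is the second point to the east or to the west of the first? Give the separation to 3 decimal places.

76.219° west

Raw difference: -2.914 − 73.305 = -76.219°.
Normalise into (−180°, 180°]: -76.219° stays -76.219°.
Negative ⇒ the second point lies to the west; separation 76.219°.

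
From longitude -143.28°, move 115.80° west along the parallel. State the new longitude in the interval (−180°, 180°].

+100.92°

Start at -143.28°; shift −115.80° → -259.08°.
-259.08° lies outside (−180°, 180°]; add 360° → +100.92°.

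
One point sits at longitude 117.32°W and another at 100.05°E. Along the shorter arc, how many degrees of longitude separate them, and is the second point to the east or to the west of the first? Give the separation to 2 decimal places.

Raw difference: 100.05 − -117.32 = 217.37°.
Normalise into (−180°, 180°]: 217.37° − 360° = -142.63°.
Negative ⇒ the second point lies to the west; separation 142.63°.

142.63° west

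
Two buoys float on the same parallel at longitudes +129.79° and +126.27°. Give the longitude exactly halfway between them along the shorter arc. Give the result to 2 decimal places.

+128.03°

Signed shortest Δλ from +129.79° to +126.27° is -3.52°.
Midpoint longitude = +129.79° + (-3.52°)/2 = +129.79° − 1.76° = +128.03°.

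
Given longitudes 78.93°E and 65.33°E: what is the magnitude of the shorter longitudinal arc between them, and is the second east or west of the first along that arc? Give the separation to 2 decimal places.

Raw difference: 65.33 − 78.93 = -13.6°.
Normalise into (−180°, 180°]: -13.6° stays -13.6°.
Negative ⇒ the second point lies to the west; separation 13.60°.

13.60° west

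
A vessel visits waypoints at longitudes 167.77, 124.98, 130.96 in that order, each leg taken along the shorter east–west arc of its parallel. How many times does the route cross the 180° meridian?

0

Leg 1: +167.77° → +124.98°, shortest Δλ = -42.79° (west) — does not cross 180°.
Leg 2: +124.98° → +130.96°, shortest Δλ = 5.98° (east) — does not cross 180°.
Total crossings: 0.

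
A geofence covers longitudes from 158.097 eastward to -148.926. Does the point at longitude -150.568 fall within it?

Band width going east from +158.097° to -148.926°: ((-148.926 − 158.097) mod 360) = 52.977°.
Offset of -150.568° east of the west edge: ((-150.568 − 158.097) mod 360) = 51.335°.
51.335° ≤ 52.977° ⇒ inside.

Yes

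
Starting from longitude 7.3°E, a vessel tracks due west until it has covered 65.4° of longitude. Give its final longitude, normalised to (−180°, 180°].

Start at +7.3°; shift −65.4° → -58.1°.
-58.1° already lies in (−180°, 180°].

58.1°W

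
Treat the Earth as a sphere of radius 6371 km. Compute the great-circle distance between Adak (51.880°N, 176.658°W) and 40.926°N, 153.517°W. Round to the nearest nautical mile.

Δλ = -153.517 − -176.658 = 23.141°.
Δφ = 40.926 − 51.880 = -10.954°.
a = sin²(Δφ/2) + cos φ₁ · cos φ₂ · sin²(Δλ/2) = 0.027874.
c = 2·atan2(√a, √(1−a)) = 0.33548 rad → d = 6371·c ≈ 2137.34 km ≈ 1154.07 nmi.

1154 nmi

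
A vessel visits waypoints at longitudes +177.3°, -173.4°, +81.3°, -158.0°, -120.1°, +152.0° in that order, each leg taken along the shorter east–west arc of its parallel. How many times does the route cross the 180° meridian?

Leg 1: +177.3° → -173.4°, shortest Δλ = 9.3° (east) — crosses 180°.
Leg 2: -173.4° → +81.3°, shortest Δλ = -105.3° (west) — crosses 180°.
Leg 3: +81.3° → -158.0°, shortest Δλ = 120.7° (east) — crosses 180°.
Leg 4: -158.0° → -120.1°, shortest Δλ = 37.9° (east) — does not cross 180°.
Leg 5: -120.1° → +152.0°, shortest Δλ = -87.9° (west) — crosses 180°.
Total crossings: 4.

4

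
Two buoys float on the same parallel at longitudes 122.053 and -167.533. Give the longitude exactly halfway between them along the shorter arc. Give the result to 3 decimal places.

+157.260°

Signed shortest Δλ from +122.053° to -167.533° is +70.414°.
Midpoint longitude = +122.053° + (+70.414°)/2 = +122.053° + 35.207° = +157.260°.
(The naïve average (+122.053 + -167.533)/2 = -22.74° is on the wrong side of the globe.)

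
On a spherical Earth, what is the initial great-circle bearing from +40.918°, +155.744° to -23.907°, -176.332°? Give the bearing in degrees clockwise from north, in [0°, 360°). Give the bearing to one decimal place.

152.9°

Δλ = -176.332 − 155.744 = -332.076°; wrapped into (−180°, 180°]: 27.924°.
θ = atan2( sin Δλ · cos φ₂ , cos φ₁ · sin φ₂ − sin φ₁ · cos φ₂ · cos Δλ )
  = atan2(0.42812, -0.83530) = 152.863° → normalised to [0°, 360°): 152.863°.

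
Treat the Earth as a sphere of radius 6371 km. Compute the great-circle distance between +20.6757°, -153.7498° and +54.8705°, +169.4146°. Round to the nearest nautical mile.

Δλ = 169.4146 − -153.7498 = 323.1644°; wrapped into (−180°, 180°]: -36.8356°.
Δφ = 54.8705 − 20.6757 = 34.1948°.
a = sin²(Δφ/2) + cos φ₁ · cos φ₂ · sin²(Δλ/2) = 0.140174.
c = 2·atan2(√a, √(1−a)) = 0.76750 rad → d = 6371·c ≈ 4889.71 km ≈ 2640.23 nmi.

2640 nmi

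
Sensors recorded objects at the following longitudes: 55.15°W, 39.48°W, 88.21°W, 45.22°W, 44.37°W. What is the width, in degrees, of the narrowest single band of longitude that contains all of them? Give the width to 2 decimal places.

48.73°

Sort the longitudes: -88.21°, -55.15°, -45.22°, -44.37°, -39.48°.
Eastward gaps between consecutive values (wrapping around): 33.06°, 9.93°, 0.85°, 4.89°, 311.27°.
Largest gap = 311.27° ⇒ minimal covering band is its complement: 360° − 311.27° = 48.73°.
Band runs from -88.21° eastward to -39.48°.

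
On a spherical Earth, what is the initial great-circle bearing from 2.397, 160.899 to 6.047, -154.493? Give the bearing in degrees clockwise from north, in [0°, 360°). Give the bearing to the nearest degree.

Δλ = -154.493 − 160.899 = -315.392°; wrapped into (−180°, 180°]: 44.608°.
θ = atan2( sin Δλ · cos φ₂ , cos φ₁ · sin φ₂ − sin φ₁ · cos φ₂ · cos Δλ )
  = atan2(0.69835, 0.07564) = 83.818° → normalised to [0°, 360°): 83.818°.

84°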